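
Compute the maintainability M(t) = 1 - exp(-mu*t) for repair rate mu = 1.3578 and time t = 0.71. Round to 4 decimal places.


mu = 1.3578, t = 0.71
mu * t = 1.3578 * 0.71 = 0.964
exp(-0.964) = 0.3813
M(t) = 1 - 0.3813
M(t) = 0.6187

0.6187


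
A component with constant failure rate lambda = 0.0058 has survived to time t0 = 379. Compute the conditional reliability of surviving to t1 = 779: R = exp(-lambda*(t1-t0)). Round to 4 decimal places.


lambda = 0.0058
t0 = 379, t1 = 779
t1 - t0 = 400
lambda * (t1-t0) = 0.0058 * 400 = 2.32
R = exp(-2.32)
R = 0.0983

0.0983


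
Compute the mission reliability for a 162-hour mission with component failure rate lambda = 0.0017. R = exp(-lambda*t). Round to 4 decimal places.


lambda = 0.0017
mission_time = 162
lambda * t = 0.0017 * 162 = 0.2754
R = exp(-0.2754)
R = 0.7593

0.7593


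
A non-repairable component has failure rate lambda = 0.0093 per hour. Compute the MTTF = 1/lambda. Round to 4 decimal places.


lambda = 0.0093
MTTF = 1 / 0.0093
MTTF = 107.5269

107.5269


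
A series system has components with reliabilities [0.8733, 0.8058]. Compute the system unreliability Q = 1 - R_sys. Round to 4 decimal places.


Components: [0.8733, 0.8058]
After component 1: product = 0.8733
After component 2: product = 0.7037
R_sys = 0.7037
Q = 1 - 0.7037 = 0.2963

0.2963


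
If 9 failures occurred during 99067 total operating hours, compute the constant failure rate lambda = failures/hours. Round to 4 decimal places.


failures = 9
total_hours = 99067
lambda = 9 / 99067
lambda = 0.0001

0.0001


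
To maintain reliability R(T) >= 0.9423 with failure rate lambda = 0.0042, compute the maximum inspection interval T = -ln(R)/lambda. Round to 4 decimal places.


R_target = 0.9423
lambda = 0.0042
-ln(0.9423) = 0.0594
T = 0.0594 / 0.0042
T = 14.1504

14.1504


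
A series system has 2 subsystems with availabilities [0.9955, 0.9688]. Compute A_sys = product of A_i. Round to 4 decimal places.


Subsystems: [0.9955, 0.9688]
After subsystem 1 (A=0.9955): product = 0.9955
After subsystem 2 (A=0.9688): product = 0.9644
A_sys = 0.9644

0.9644


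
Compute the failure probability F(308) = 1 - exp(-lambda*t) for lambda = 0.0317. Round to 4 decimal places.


lambda = 0.0317, t = 308
lambda * t = 9.7636
exp(-9.7636) = 0.0001
F(t) = 1 - 0.0001
F(t) = 0.9999

0.9999


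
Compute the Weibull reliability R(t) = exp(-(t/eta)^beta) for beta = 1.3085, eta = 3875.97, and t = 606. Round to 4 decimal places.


beta = 1.3085, eta = 3875.97, t = 606
t/eta = 606 / 3875.97 = 0.1563
(t/eta)^beta = 0.1563^1.3085 = 0.0882
R(t) = exp(-0.0882)
R(t) = 0.9156

0.9156


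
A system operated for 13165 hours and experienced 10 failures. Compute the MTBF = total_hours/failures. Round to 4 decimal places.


total_hours = 13165
failures = 10
MTBF = 13165 / 10
MTBF = 1316.5

1316.5


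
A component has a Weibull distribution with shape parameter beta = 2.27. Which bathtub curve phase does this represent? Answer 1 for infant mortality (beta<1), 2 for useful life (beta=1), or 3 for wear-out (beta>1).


beta = 2.27
Compare beta to 1:
beta < 1 => infant mortality (phase 1)
beta = 1 => useful life (phase 2)
beta > 1 => wear-out (phase 3)
Since beta = 2.27, this is wear-out (increasing failure rate)
Phase = 3

3


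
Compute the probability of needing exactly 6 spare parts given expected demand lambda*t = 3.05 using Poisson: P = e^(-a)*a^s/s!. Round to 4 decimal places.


a = 3.05, s = 6
e^(-a) = e^(-3.05) = 0.0474
a^s = 3.05^6 = 805.0058
s! = 720
P = 0.0474 * 805.0058 / 720
P = 0.053

0.053


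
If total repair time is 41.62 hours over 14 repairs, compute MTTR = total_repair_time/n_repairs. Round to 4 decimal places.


total_repair_time = 41.62
n_repairs = 14
MTTR = 41.62 / 14
MTTR = 2.9729

2.9729


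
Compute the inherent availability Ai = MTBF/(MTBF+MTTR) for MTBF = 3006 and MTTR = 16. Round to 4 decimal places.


MTBF = 3006
MTTR = 16
MTBF + MTTR = 3022
Ai = 3006 / 3022
Ai = 0.9947

0.9947


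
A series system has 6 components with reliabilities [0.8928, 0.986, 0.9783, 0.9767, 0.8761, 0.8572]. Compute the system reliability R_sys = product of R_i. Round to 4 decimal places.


Components: [0.8928, 0.986, 0.9783, 0.9767, 0.8761, 0.8572]
After component 1 (R=0.8928): product = 0.8928
After component 2 (R=0.986): product = 0.8803
After component 3 (R=0.9783): product = 0.8612
After component 4 (R=0.9767): product = 0.8411
After component 5 (R=0.8761): product = 0.7369
After component 6 (R=0.8572): product = 0.6317
R_sys = 0.6317

0.6317


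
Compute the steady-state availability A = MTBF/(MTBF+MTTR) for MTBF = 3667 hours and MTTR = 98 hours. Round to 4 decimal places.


MTBF = 3667
MTTR = 98
MTBF + MTTR = 3765
A = 3667 / 3765
A = 0.974

0.974


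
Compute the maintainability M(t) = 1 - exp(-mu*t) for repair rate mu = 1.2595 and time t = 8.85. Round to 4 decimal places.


mu = 1.2595, t = 8.85
mu * t = 1.2595 * 8.85 = 11.1466
exp(-11.1466) = 0.0
M(t) = 1 - 0.0
M(t) = 1.0

1.0


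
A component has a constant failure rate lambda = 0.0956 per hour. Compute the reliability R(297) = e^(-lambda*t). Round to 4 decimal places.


lambda = 0.0956
t = 297
lambda * t = 28.3932
R(t) = e^(-28.3932)
R(t) = 0.0

0.0


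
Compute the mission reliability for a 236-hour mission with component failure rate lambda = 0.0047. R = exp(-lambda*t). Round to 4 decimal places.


lambda = 0.0047
mission_time = 236
lambda * t = 0.0047 * 236 = 1.1092
R = exp(-1.1092)
R = 0.3298

0.3298


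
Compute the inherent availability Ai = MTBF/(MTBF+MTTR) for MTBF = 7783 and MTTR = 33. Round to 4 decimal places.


MTBF = 7783
MTTR = 33
MTBF + MTTR = 7816
Ai = 7783 / 7816
Ai = 0.9958

0.9958


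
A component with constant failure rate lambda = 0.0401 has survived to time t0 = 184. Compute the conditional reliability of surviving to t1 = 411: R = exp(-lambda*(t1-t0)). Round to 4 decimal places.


lambda = 0.0401
t0 = 184, t1 = 411
t1 - t0 = 227
lambda * (t1-t0) = 0.0401 * 227 = 9.1027
R = exp(-9.1027)
R = 0.0001

0.0001


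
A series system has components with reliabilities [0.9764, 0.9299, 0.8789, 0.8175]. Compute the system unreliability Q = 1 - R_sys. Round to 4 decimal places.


Components: [0.9764, 0.9299, 0.8789, 0.8175]
After component 1: product = 0.9764
After component 2: product = 0.908
After component 3: product = 0.798
After component 4: product = 0.6524
R_sys = 0.6524
Q = 1 - 0.6524 = 0.3476

0.3476


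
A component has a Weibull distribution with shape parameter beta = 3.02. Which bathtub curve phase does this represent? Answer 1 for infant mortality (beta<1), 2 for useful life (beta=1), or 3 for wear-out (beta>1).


beta = 3.02
Compare beta to 1:
beta < 1 => infant mortality (phase 1)
beta = 1 => useful life (phase 2)
beta > 1 => wear-out (phase 3)
Since beta = 3.02, this is wear-out (increasing failure rate)
Phase = 3

3


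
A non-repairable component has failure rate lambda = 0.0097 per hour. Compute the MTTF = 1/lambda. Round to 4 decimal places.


lambda = 0.0097
MTTF = 1 / 0.0097
MTTF = 103.0928

103.0928


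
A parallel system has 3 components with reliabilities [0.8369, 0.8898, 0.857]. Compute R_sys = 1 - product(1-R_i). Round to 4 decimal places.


Components: [0.8369, 0.8898, 0.857]
(1 - 0.8369) = 0.1631, running product = 0.1631
(1 - 0.8898) = 0.1102, running product = 0.018
(1 - 0.857) = 0.143, running product = 0.0026
Product of (1-R_i) = 0.0026
R_sys = 1 - 0.0026 = 0.9974

0.9974


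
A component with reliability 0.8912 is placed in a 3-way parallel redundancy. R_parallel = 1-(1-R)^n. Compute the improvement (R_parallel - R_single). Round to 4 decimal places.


R_single = 0.8912, n = 3
1 - R_single = 0.1088
(1 - R_single)^n = 0.1088^3 = 0.0013
R_parallel = 1 - 0.0013 = 0.9987
Improvement = 0.9987 - 0.8912
Improvement = 0.1075

0.1075


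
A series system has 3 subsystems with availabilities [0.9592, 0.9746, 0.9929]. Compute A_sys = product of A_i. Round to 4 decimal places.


Subsystems: [0.9592, 0.9746, 0.9929]
After subsystem 1 (A=0.9592): product = 0.9592
After subsystem 2 (A=0.9746): product = 0.9348
After subsystem 3 (A=0.9929): product = 0.9282
A_sys = 0.9282

0.9282


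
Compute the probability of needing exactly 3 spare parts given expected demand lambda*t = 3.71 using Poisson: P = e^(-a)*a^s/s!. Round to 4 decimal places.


a = 3.71, s = 3
e^(-a) = e^(-3.71) = 0.0245
a^s = 3.71^3 = 51.0648
s! = 6
P = 0.0245 * 51.0648 / 6
P = 0.2083

0.2083


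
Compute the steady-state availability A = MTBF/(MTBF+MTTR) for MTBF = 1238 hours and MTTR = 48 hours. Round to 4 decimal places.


MTBF = 1238
MTTR = 48
MTBF + MTTR = 1286
A = 1238 / 1286
A = 0.9627

0.9627


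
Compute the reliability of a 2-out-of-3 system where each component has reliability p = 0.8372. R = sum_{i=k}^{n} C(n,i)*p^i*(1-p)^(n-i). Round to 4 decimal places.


k = 2, n = 3, p = 0.8372
i=2: C(3,2)=3 * 0.8372^2 * 0.1628^1 = 0.3423
i=3: C(3,3)=1 * 0.8372^3 * 0.1628^0 = 0.5868
R = sum of terms = 0.9291

0.9291


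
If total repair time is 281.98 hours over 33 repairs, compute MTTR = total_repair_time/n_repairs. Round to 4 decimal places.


total_repair_time = 281.98
n_repairs = 33
MTTR = 281.98 / 33
MTTR = 8.5448

8.5448


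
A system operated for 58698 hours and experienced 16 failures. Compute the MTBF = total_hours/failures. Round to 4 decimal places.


total_hours = 58698
failures = 16
MTBF = 58698 / 16
MTBF = 3668.625

3668.625


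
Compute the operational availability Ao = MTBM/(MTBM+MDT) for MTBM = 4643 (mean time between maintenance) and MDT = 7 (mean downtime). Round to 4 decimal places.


MTBM = 4643
MDT = 7
MTBM + MDT = 4650
Ao = 4643 / 4650
Ao = 0.9985

0.9985


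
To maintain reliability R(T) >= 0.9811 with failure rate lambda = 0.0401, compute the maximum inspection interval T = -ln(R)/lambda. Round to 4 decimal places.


R_target = 0.9811
lambda = 0.0401
-ln(0.9811) = 0.0191
T = 0.0191 / 0.0401
T = 0.4758

0.4758


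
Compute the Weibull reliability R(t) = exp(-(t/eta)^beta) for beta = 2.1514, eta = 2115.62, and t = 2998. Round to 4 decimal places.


beta = 2.1514, eta = 2115.62, t = 2998
t/eta = 2998 / 2115.62 = 1.4171
(t/eta)^beta = 1.4171^2.1514 = 2.1169
R(t) = exp(-2.1169)
R(t) = 0.1204

0.1204


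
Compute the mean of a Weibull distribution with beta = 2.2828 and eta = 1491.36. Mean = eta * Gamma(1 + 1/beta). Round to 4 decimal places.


beta = 2.2828, eta = 1491.36
1/beta = 0.4381
1 + 1/beta = 1.4381
Gamma(1.4381) = 0.8858
Mean = 1491.36 * 0.8858
Mean = 1321.1109

1321.1109


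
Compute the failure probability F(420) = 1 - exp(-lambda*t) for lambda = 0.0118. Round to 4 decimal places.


lambda = 0.0118, t = 420
lambda * t = 4.956
exp(-4.956) = 0.007
F(t) = 1 - 0.007
F(t) = 0.993

0.993


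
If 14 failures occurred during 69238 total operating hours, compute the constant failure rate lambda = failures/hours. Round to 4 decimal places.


failures = 14
total_hours = 69238
lambda = 14 / 69238
lambda = 0.0002

0.0002


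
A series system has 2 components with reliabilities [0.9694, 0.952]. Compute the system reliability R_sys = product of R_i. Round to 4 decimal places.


Components: [0.9694, 0.952]
After component 1 (R=0.9694): product = 0.9694
After component 2 (R=0.952): product = 0.9229
R_sys = 0.9229

0.9229


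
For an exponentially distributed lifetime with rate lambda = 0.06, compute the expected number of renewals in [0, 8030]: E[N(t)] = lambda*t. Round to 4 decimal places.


lambda = 0.06
t = 8030
E[N(t)] = lambda * t
E[N(t)] = 0.06 * 8030
E[N(t)] = 481.8

481.8


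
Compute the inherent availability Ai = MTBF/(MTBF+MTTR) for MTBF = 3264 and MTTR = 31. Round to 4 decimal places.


MTBF = 3264
MTTR = 31
MTBF + MTTR = 3295
Ai = 3264 / 3295
Ai = 0.9906

0.9906


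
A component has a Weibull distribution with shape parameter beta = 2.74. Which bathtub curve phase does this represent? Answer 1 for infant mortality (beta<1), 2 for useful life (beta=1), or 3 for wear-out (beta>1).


beta = 2.74
Compare beta to 1:
beta < 1 => infant mortality (phase 1)
beta = 1 => useful life (phase 2)
beta > 1 => wear-out (phase 3)
Since beta = 2.74, this is wear-out (increasing failure rate)
Phase = 3

3


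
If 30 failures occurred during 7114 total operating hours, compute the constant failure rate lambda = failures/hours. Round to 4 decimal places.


failures = 30
total_hours = 7114
lambda = 30 / 7114
lambda = 0.0042

0.0042


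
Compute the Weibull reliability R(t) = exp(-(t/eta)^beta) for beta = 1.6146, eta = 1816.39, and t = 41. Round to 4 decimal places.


beta = 1.6146, eta = 1816.39, t = 41
t/eta = 41 / 1816.39 = 0.0226
(t/eta)^beta = 0.0226^1.6146 = 0.0022
R(t) = exp(-0.0022)
R(t) = 0.9978

0.9978


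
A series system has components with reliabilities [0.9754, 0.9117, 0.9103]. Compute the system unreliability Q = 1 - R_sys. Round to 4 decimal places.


Components: [0.9754, 0.9117, 0.9103]
After component 1: product = 0.9754
After component 2: product = 0.8893
After component 3: product = 0.8095
R_sys = 0.8095
Q = 1 - 0.8095 = 0.1905

0.1905


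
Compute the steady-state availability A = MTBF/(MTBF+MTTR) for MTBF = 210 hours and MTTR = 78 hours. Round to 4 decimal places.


MTBF = 210
MTTR = 78
MTBF + MTTR = 288
A = 210 / 288
A = 0.7292

0.7292


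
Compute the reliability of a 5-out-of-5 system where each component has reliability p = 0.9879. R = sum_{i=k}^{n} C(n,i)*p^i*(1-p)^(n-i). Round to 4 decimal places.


k = 5, n = 5, p = 0.9879
i=5: C(5,5)=1 * 0.9879^5 * 0.0121^0 = 0.9409
R = sum of terms = 0.9409

0.9409


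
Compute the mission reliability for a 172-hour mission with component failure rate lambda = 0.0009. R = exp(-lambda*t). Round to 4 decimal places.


lambda = 0.0009
mission_time = 172
lambda * t = 0.0009 * 172 = 0.1548
R = exp(-0.1548)
R = 0.8566

0.8566


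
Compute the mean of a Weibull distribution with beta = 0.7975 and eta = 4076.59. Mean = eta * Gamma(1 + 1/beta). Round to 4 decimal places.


beta = 0.7975, eta = 4076.59
1/beta = 1.2539
1 + 1/beta = 2.2539
Gamma(2.2539) = 1.1356
Mean = 4076.59 * 1.1356
Mean = 4629.1829

4629.1829


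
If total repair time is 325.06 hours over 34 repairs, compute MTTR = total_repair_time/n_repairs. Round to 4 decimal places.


total_repair_time = 325.06
n_repairs = 34
MTTR = 325.06 / 34
MTTR = 9.5606

9.5606


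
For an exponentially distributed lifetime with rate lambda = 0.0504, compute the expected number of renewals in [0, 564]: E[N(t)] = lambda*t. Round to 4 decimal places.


lambda = 0.0504
t = 564
E[N(t)] = lambda * t
E[N(t)] = 0.0504 * 564
E[N(t)] = 28.4256

28.4256


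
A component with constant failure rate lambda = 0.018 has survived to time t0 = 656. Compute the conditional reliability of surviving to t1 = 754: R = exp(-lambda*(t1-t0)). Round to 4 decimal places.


lambda = 0.018
t0 = 656, t1 = 754
t1 - t0 = 98
lambda * (t1-t0) = 0.018 * 98 = 1.764
R = exp(-1.764)
R = 0.1714

0.1714


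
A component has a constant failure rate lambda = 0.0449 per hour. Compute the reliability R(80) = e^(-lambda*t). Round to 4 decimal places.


lambda = 0.0449
t = 80
lambda * t = 3.592
R(t) = e^(-3.592)
R(t) = 0.0275

0.0275


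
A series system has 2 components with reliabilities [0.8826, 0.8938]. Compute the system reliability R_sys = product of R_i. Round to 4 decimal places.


Components: [0.8826, 0.8938]
After component 1 (R=0.8826): product = 0.8826
After component 2 (R=0.8938): product = 0.7889
R_sys = 0.7889

0.7889


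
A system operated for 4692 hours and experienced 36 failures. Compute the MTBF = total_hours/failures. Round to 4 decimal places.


total_hours = 4692
failures = 36
MTBF = 4692 / 36
MTBF = 130.3333

130.3333


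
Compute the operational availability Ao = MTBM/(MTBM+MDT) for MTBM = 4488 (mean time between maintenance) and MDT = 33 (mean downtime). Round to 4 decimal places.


MTBM = 4488
MDT = 33
MTBM + MDT = 4521
Ao = 4488 / 4521
Ao = 0.9927

0.9927


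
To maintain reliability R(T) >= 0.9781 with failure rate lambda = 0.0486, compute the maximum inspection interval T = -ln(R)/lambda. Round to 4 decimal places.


R_target = 0.9781
lambda = 0.0486
-ln(0.9781) = 0.0221
T = 0.0221 / 0.0486
T = 0.4556

0.4556


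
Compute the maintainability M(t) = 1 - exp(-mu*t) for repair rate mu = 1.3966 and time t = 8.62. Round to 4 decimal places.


mu = 1.3966, t = 8.62
mu * t = 1.3966 * 8.62 = 12.0387
exp(-12.0387) = 0.0
M(t) = 1 - 0.0
M(t) = 1.0

1.0


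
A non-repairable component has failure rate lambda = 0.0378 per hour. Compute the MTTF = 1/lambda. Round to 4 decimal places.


lambda = 0.0378
MTTF = 1 / 0.0378
MTTF = 26.455

26.455


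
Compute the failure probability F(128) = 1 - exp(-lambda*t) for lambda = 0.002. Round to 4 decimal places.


lambda = 0.002, t = 128
lambda * t = 0.256
exp(-0.256) = 0.7741
F(t) = 1 - 0.7741
F(t) = 0.2259

0.2259


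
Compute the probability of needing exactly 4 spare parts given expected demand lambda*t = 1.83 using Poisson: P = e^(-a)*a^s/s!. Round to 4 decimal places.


a = 1.83, s = 4
e^(-a) = e^(-1.83) = 0.1604
a^s = 1.83^4 = 11.2151
s! = 24
P = 0.1604 * 11.2151 / 24
P = 0.075

0.075


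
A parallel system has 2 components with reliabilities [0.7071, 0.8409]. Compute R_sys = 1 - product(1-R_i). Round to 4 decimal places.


Components: [0.7071, 0.8409]
(1 - 0.7071) = 0.2929, running product = 0.2929
(1 - 0.8409) = 0.1591, running product = 0.0466
Product of (1-R_i) = 0.0466
R_sys = 1 - 0.0466 = 0.9534

0.9534


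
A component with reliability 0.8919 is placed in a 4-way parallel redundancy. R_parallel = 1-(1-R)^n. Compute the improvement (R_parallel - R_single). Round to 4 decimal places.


R_single = 0.8919, n = 4
1 - R_single = 0.1081
(1 - R_single)^n = 0.1081^4 = 0.0001
R_parallel = 1 - 0.0001 = 0.9999
Improvement = 0.9999 - 0.8919
Improvement = 0.108

0.108


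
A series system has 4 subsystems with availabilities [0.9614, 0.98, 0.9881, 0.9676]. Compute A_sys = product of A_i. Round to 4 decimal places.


Subsystems: [0.9614, 0.98, 0.9881, 0.9676]
After subsystem 1 (A=0.9614): product = 0.9614
After subsystem 2 (A=0.98): product = 0.9422
After subsystem 3 (A=0.9881): product = 0.931
After subsystem 4 (A=0.9676): product = 0.9008
A_sys = 0.9008

0.9008


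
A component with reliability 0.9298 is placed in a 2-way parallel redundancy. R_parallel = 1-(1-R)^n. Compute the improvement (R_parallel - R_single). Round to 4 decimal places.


R_single = 0.9298, n = 2
1 - R_single = 0.0702
(1 - R_single)^n = 0.0702^2 = 0.0049
R_parallel = 1 - 0.0049 = 0.9951
Improvement = 0.9951 - 0.9298
Improvement = 0.0653

0.0653


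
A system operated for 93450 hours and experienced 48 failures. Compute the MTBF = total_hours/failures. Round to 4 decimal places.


total_hours = 93450
failures = 48
MTBF = 93450 / 48
MTBF = 1946.875

1946.875


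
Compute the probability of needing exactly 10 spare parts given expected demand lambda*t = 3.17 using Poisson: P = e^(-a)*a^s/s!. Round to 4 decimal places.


a = 3.17, s = 10
e^(-a) = e^(-3.17) = 0.042
a^s = 3.17^10 = 102469.0293
s! = 3628800
P = 0.042 * 102469.0293 / 3628800
P = 0.0012

0.0012


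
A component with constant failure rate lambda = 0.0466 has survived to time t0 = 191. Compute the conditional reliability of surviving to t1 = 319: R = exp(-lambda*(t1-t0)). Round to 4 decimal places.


lambda = 0.0466
t0 = 191, t1 = 319
t1 - t0 = 128
lambda * (t1-t0) = 0.0466 * 128 = 5.9648
R = exp(-5.9648)
R = 0.0026

0.0026


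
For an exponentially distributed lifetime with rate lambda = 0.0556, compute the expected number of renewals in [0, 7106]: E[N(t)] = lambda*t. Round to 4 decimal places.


lambda = 0.0556
t = 7106
E[N(t)] = lambda * t
E[N(t)] = 0.0556 * 7106
E[N(t)] = 395.0936

395.0936


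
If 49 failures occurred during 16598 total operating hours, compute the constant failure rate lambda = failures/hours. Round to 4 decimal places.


failures = 49
total_hours = 16598
lambda = 49 / 16598
lambda = 0.003

0.003


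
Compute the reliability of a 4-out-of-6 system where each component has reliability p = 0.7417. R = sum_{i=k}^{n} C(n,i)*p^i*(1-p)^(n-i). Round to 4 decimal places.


k = 4, n = 6, p = 0.7417
i=4: C(6,4)=15 * 0.7417^4 * 0.2583^2 = 0.3029
i=5: C(6,5)=6 * 0.7417^5 * 0.2583^1 = 0.3479
i=6: C(6,6)=1 * 0.7417^6 * 0.2583^0 = 0.1665
R = sum of terms = 0.8172

0.8172


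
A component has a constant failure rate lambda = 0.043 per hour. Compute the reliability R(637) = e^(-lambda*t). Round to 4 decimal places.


lambda = 0.043
t = 637
lambda * t = 27.391
R(t) = e^(-27.391)
R(t) = 0.0

0.0


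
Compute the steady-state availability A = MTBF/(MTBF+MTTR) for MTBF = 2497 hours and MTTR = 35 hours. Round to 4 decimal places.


MTBF = 2497
MTTR = 35
MTBF + MTTR = 2532
A = 2497 / 2532
A = 0.9862

0.9862


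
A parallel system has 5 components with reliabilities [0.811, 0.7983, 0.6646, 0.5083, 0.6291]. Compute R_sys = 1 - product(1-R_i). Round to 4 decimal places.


Components: [0.811, 0.7983, 0.6646, 0.5083, 0.6291]
(1 - 0.811) = 0.189, running product = 0.189
(1 - 0.7983) = 0.2017, running product = 0.0381
(1 - 0.6646) = 0.3354, running product = 0.0128
(1 - 0.5083) = 0.4917, running product = 0.0063
(1 - 0.6291) = 0.3709, running product = 0.0023
Product of (1-R_i) = 0.0023
R_sys = 1 - 0.0023 = 0.9977

0.9977


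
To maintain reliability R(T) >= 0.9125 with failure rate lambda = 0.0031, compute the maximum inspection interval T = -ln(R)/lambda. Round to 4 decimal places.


R_target = 0.9125
lambda = 0.0031
-ln(0.9125) = 0.0916
T = 0.0916 / 0.0031
T = 29.5378

29.5378


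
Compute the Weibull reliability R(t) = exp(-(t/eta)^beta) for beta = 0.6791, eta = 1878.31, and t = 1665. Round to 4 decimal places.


beta = 0.6791, eta = 1878.31, t = 1665
t/eta = 1665 / 1878.31 = 0.8864
(t/eta)^beta = 0.8864^0.6791 = 0.9214
R(t) = exp(-0.9214)
R(t) = 0.398

0.398


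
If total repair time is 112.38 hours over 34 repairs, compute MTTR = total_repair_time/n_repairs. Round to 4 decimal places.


total_repair_time = 112.38
n_repairs = 34
MTTR = 112.38 / 34
MTTR = 3.3053

3.3053


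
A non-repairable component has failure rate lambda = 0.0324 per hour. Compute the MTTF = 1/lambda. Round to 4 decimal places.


lambda = 0.0324
MTTF = 1 / 0.0324
MTTF = 30.8642

30.8642


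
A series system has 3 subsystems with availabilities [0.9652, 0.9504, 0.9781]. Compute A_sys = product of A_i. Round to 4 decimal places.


Subsystems: [0.9652, 0.9504, 0.9781]
After subsystem 1 (A=0.9652): product = 0.9652
After subsystem 2 (A=0.9504): product = 0.9173
After subsystem 3 (A=0.9781): product = 0.8972
A_sys = 0.8972

0.8972


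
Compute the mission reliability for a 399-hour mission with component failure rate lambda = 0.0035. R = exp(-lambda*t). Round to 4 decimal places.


lambda = 0.0035
mission_time = 399
lambda * t = 0.0035 * 399 = 1.3965
R = exp(-1.3965)
R = 0.2475

0.2475


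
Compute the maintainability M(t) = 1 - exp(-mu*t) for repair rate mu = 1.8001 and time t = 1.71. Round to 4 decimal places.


mu = 1.8001, t = 1.71
mu * t = 1.8001 * 1.71 = 3.0782
exp(-3.0782) = 0.046
M(t) = 1 - 0.046
M(t) = 0.954

0.954


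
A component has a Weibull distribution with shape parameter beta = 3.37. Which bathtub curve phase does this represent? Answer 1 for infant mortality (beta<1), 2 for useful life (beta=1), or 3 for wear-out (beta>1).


beta = 3.37
Compare beta to 1:
beta < 1 => infant mortality (phase 1)
beta = 1 => useful life (phase 2)
beta > 1 => wear-out (phase 3)
Since beta = 3.37, this is wear-out (increasing failure rate)
Phase = 3

3


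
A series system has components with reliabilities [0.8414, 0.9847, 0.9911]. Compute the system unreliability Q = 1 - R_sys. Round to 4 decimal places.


Components: [0.8414, 0.9847, 0.9911]
After component 1: product = 0.8414
After component 2: product = 0.8285
After component 3: product = 0.8212
R_sys = 0.8212
Q = 1 - 0.8212 = 0.1788

0.1788


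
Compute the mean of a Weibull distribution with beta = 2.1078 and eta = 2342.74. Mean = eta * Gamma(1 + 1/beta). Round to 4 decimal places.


beta = 2.1078, eta = 2342.74
1/beta = 0.4744
1 + 1/beta = 1.4744
Gamma(1.4744) = 0.8857
Mean = 2342.74 * 0.8857
Mean = 2074.9018

2074.9018


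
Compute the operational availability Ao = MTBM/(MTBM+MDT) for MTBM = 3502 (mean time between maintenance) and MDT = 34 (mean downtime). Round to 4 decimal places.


MTBM = 3502
MDT = 34
MTBM + MDT = 3536
Ao = 3502 / 3536
Ao = 0.9904

0.9904


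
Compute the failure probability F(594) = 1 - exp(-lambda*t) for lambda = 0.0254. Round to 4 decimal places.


lambda = 0.0254, t = 594
lambda * t = 15.0876
exp(-15.0876) = 0.0
F(t) = 1 - 0.0
F(t) = 1.0

1.0


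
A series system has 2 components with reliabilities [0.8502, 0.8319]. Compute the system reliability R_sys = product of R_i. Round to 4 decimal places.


Components: [0.8502, 0.8319]
After component 1 (R=0.8502): product = 0.8502
After component 2 (R=0.8319): product = 0.7073
R_sys = 0.7073

0.7073


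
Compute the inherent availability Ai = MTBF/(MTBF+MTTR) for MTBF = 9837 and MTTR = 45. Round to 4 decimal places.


MTBF = 9837
MTTR = 45
MTBF + MTTR = 9882
Ai = 9837 / 9882
Ai = 0.9954

0.9954


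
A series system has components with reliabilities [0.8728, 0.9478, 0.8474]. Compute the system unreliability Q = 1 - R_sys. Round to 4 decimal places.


Components: [0.8728, 0.9478, 0.8474]
After component 1: product = 0.8728
After component 2: product = 0.8272
After component 3: product = 0.701
R_sys = 0.701
Q = 1 - 0.701 = 0.299

0.299


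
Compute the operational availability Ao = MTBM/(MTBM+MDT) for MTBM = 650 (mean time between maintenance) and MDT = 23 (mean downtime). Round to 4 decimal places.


MTBM = 650
MDT = 23
MTBM + MDT = 673
Ao = 650 / 673
Ao = 0.9658

0.9658


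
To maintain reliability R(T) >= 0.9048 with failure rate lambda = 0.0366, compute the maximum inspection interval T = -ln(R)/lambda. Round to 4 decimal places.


R_target = 0.9048
lambda = 0.0366
-ln(0.9048) = 0.1
T = 0.1 / 0.0366
T = 2.7334

2.7334


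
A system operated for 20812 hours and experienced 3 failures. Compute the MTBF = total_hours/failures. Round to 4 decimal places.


total_hours = 20812
failures = 3
MTBF = 20812 / 3
MTBF = 6937.3333

6937.3333


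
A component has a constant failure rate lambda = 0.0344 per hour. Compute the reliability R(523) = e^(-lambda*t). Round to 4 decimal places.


lambda = 0.0344
t = 523
lambda * t = 17.9912
R(t) = e^(-17.9912)
R(t) = 0.0

0.0


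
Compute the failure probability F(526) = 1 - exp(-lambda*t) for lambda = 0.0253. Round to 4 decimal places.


lambda = 0.0253, t = 526
lambda * t = 13.3078
exp(-13.3078) = 0.0
F(t) = 1 - 0.0
F(t) = 1.0

1.0


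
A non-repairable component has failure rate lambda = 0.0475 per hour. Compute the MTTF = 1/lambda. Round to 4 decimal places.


lambda = 0.0475
MTTF = 1 / 0.0475
MTTF = 21.0526

21.0526


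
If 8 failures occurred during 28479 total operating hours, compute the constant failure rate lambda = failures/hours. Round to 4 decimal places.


failures = 8
total_hours = 28479
lambda = 8 / 28479
lambda = 0.0003

0.0003


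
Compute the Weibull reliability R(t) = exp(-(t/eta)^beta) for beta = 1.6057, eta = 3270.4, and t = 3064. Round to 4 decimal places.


beta = 1.6057, eta = 3270.4, t = 3064
t/eta = 3064 / 3270.4 = 0.9369
(t/eta)^beta = 0.9369^1.6057 = 0.9006
R(t) = exp(-0.9006)
R(t) = 0.4063

0.4063


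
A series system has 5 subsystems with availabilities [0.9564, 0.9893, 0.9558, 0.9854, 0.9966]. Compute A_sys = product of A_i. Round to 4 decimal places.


Subsystems: [0.9564, 0.9893, 0.9558, 0.9854, 0.9966]
After subsystem 1 (A=0.9564): product = 0.9564
After subsystem 2 (A=0.9893): product = 0.9462
After subsystem 3 (A=0.9558): product = 0.9043
After subsystem 4 (A=0.9854): product = 0.8911
After subsystem 5 (A=0.9966): product = 0.8881
A_sys = 0.8881

0.8881


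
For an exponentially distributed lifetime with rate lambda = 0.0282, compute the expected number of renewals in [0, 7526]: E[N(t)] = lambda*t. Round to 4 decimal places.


lambda = 0.0282
t = 7526
E[N(t)] = lambda * t
E[N(t)] = 0.0282 * 7526
E[N(t)] = 212.2332

212.2332


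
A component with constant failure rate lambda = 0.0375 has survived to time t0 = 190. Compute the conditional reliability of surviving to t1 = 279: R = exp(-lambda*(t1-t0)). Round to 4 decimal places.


lambda = 0.0375
t0 = 190, t1 = 279
t1 - t0 = 89
lambda * (t1-t0) = 0.0375 * 89 = 3.3375
R = exp(-3.3375)
R = 0.0355

0.0355


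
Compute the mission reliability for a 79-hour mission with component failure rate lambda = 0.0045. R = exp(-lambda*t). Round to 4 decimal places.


lambda = 0.0045
mission_time = 79
lambda * t = 0.0045 * 79 = 0.3555
R = exp(-0.3555)
R = 0.7008

0.7008


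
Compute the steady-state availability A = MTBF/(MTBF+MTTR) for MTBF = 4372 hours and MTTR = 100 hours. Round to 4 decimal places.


MTBF = 4372
MTTR = 100
MTBF + MTTR = 4472
A = 4372 / 4472
A = 0.9776

0.9776


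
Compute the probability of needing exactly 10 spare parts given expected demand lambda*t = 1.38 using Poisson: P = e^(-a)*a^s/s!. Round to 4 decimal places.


a = 1.38, s = 10
e^(-a) = e^(-1.38) = 0.2516
a^s = 1.38^10 = 25.049
s! = 3628800
P = 0.2516 * 25.049 / 3628800
P = 0.0

0.0


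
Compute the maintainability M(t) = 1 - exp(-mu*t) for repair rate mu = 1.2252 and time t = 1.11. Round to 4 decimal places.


mu = 1.2252, t = 1.11
mu * t = 1.2252 * 1.11 = 1.36
exp(-1.36) = 0.2567
M(t) = 1 - 0.2567
M(t) = 0.7433

0.7433


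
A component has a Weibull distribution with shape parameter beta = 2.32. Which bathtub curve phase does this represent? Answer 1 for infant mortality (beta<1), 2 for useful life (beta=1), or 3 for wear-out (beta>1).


beta = 2.32
Compare beta to 1:
beta < 1 => infant mortality (phase 1)
beta = 1 => useful life (phase 2)
beta > 1 => wear-out (phase 3)
Since beta = 2.32, this is wear-out (increasing failure rate)
Phase = 3

3


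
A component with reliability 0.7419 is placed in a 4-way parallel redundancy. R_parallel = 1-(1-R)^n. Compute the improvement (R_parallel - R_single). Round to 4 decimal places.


R_single = 0.7419, n = 4
1 - R_single = 0.2581
(1 - R_single)^n = 0.2581^4 = 0.0044
R_parallel = 1 - 0.0044 = 0.9956
Improvement = 0.9956 - 0.7419
Improvement = 0.2537

0.2537


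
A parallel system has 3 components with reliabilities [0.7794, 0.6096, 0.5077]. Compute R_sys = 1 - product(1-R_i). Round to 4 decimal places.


Components: [0.7794, 0.6096, 0.5077]
(1 - 0.7794) = 0.2206, running product = 0.2206
(1 - 0.6096) = 0.3904, running product = 0.0861
(1 - 0.5077) = 0.4923, running product = 0.0424
Product of (1-R_i) = 0.0424
R_sys = 1 - 0.0424 = 0.9576

0.9576


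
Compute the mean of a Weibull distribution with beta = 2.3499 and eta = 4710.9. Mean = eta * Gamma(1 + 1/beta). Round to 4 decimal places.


beta = 2.3499, eta = 4710.9
1/beta = 0.4256
1 + 1/beta = 1.4256
Gamma(1.4256) = 0.8862
Mean = 4710.9 * 0.8862
Mean = 4174.6463

4174.6463


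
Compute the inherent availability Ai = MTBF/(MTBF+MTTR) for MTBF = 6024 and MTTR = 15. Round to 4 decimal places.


MTBF = 6024
MTTR = 15
MTBF + MTTR = 6039
Ai = 6024 / 6039
Ai = 0.9975

0.9975


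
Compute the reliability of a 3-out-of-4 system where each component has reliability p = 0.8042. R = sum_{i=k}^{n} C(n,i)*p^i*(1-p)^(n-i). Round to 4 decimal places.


k = 3, n = 4, p = 0.8042
i=3: C(4,3)=4 * 0.8042^3 * 0.1958^1 = 0.4073
i=4: C(4,4)=1 * 0.8042^4 * 0.1958^0 = 0.4183
R = sum of terms = 0.8256

0.8256


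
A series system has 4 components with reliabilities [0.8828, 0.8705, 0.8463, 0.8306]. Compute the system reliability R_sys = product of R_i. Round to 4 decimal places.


Components: [0.8828, 0.8705, 0.8463, 0.8306]
After component 1 (R=0.8828): product = 0.8828
After component 2 (R=0.8705): product = 0.7685
After component 3 (R=0.8463): product = 0.6504
After component 4 (R=0.8306): product = 0.5402
R_sys = 0.5402

0.5402


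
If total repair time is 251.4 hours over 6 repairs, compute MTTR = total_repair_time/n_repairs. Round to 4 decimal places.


total_repair_time = 251.4
n_repairs = 6
MTTR = 251.4 / 6
MTTR = 41.9

41.9


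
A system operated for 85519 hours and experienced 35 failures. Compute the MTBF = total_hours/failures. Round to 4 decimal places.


total_hours = 85519
failures = 35
MTBF = 85519 / 35
MTBF = 2443.4

2443.4


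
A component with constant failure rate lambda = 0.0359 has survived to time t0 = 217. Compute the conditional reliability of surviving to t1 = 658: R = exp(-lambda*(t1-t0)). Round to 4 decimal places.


lambda = 0.0359
t0 = 217, t1 = 658
t1 - t0 = 441
lambda * (t1-t0) = 0.0359 * 441 = 15.8319
R = exp(-15.8319)
R = 0.0

0.0


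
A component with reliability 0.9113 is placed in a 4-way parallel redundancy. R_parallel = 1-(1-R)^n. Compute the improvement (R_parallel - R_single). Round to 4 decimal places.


R_single = 0.9113, n = 4
1 - R_single = 0.0887
(1 - R_single)^n = 0.0887^4 = 0.0001
R_parallel = 1 - 0.0001 = 0.9999
Improvement = 0.9999 - 0.9113
Improvement = 0.0886

0.0886


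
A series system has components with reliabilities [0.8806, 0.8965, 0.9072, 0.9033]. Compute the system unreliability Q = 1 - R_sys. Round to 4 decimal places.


Components: [0.8806, 0.8965, 0.9072, 0.9033]
After component 1: product = 0.8806
After component 2: product = 0.7895
After component 3: product = 0.7162
After component 4: product = 0.6469
R_sys = 0.6469
Q = 1 - 0.6469 = 0.3531

0.3531


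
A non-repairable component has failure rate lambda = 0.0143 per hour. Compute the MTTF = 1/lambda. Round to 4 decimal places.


lambda = 0.0143
MTTF = 1 / 0.0143
MTTF = 69.9301

69.9301


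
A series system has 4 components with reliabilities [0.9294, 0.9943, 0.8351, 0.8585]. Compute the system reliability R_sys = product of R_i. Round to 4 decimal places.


Components: [0.9294, 0.9943, 0.8351, 0.8585]
After component 1 (R=0.9294): product = 0.9294
After component 2 (R=0.9943): product = 0.9241
After component 3 (R=0.8351): product = 0.7717
After component 4 (R=0.8585): product = 0.6625
R_sys = 0.6625

0.6625


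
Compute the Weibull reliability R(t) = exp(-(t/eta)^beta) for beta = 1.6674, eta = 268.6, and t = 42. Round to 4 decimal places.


beta = 1.6674, eta = 268.6, t = 42
t/eta = 42 / 268.6 = 0.1564
(t/eta)^beta = 0.1564^1.6674 = 0.0453
R(t) = exp(-0.0453)
R(t) = 0.9557

0.9557


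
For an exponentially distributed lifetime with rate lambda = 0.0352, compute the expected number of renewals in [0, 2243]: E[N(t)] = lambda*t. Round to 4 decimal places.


lambda = 0.0352
t = 2243
E[N(t)] = lambda * t
E[N(t)] = 0.0352 * 2243
E[N(t)] = 78.9536

78.9536


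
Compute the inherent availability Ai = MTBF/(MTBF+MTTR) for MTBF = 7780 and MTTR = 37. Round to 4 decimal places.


MTBF = 7780
MTTR = 37
MTBF + MTTR = 7817
Ai = 7780 / 7817
Ai = 0.9953

0.9953


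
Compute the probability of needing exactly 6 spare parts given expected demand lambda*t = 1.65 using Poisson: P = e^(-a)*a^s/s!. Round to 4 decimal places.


a = 1.65, s = 6
e^(-a) = e^(-1.65) = 0.192
a^s = 1.65^6 = 20.1792
s! = 720
P = 0.192 * 20.1792 / 720
P = 0.0054

0.0054


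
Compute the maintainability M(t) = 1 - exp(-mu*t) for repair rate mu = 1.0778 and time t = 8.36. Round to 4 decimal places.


mu = 1.0778, t = 8.36
mu * t = 1.0778 * 8.36 = 9.0104
exp(-9.0104) = 0.0001
M(t) = 1 - 0.0001
M(t) = 0.9999

0.9999


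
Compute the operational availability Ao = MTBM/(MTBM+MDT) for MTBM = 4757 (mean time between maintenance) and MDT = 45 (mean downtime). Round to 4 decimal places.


MTBM = 4757
MDT = 45
MTBM + MDT = 4802
Ao = 4757 / 4802
Ao = 0.9906

0.9906


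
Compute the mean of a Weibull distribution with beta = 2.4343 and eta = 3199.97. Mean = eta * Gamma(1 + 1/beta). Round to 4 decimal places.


beta = 2.4343, eta = 3199.97
1/beta = 0.4108
1 + 1/beta = 1.4108
Gamma(1.4108) = 0.8867
Mean = 3199.97 * 0.8867
Mean = 2837.5057

2837.5057


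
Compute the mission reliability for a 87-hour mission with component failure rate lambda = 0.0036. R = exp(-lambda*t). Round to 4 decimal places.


lambda = 0.0036
mission_time = 87
lambda * t = 0.0036 * 87 = 0.3132
R = exp(-0.3132)
R = 0.7311

0.7311


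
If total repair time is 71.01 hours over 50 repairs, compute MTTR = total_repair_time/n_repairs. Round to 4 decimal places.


total_repair_time = 71.01
n_repairs = 50
MTTR = 71.01 / 50
MTTR = 1.4202

1.4202


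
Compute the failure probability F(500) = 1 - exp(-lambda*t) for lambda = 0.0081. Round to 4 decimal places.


lambda = 0.0081, t = 500
lambda * t = 4.05
exp(-4.05) = 0.0174
F(t) = 1 - 0.0174
F(t) = 0.9826

0.9826


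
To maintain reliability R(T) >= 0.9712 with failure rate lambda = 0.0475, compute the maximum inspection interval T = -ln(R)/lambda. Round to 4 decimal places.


R_target = 0.9712
lambda = 0.0475
-ln(0.9712) = 0.0292
T = 0.0292 / 0.0475
T = 0.6152

0.6152


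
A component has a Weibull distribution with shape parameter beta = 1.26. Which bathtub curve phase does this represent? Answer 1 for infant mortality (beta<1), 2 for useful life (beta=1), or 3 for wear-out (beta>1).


beta = 1.26
Compare beta to 1:
beta < 1 => infant mortality (phase 1)
beta = 1 => useful life (phase 2)
beta > 1 => wear-out (phase 3)
Since beta = 1.26, this is wear-out (increasing failure rate)
Phase = 3

3


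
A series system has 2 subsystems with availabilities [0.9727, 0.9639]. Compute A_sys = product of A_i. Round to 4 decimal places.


Subsystems: [0.9727, 0.9639]
After subsystem 1 (A=0.9727): product = 0.9727
After subsystem 2 (A=0.9639): product = 0.9376
A_sys = 0.9376

0.9376


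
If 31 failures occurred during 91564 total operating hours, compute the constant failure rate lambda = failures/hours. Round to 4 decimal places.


failures = 31
total_hours = 91564
lambda = 31 / 91564
lambda = 0.0003

0.0003


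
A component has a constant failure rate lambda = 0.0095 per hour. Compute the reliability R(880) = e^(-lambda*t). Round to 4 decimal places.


lambda = 0.0095
t = 880
lambda * t = 8.36
R(t) = e^(-8.36)
R(t) = 0.0002

0.0002


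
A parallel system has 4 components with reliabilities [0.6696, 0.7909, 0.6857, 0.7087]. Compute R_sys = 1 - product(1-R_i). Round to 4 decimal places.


Components: [0.6696, 0.7909, 0.6857, 0.7087]
(1 - 0.6696) = 0.3304, running product = 0.3304
(1 - 0.7909) = 0.2091, running product = 0.0691
(1 - 0.6857) = 0.3143, running product = 0.0217
(1 - 0.7087) = 0.2913, running product = 0.0063
Product of (1-R_i) = 0.0063
R_sys = 1 - 0.0063 = 0.9937

0.9937


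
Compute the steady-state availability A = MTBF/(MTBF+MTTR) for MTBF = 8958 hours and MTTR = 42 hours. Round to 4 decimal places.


MTBF = 8958
MTTR = 42
MTBF + MTTR = 9000
A = 8958 / 9000
A = 0.9953

0.9953


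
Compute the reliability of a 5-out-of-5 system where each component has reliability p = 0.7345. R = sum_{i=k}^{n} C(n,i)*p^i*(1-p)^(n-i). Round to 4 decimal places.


k = 5, n = 5, p = 0.7345
i=5: C(5,5)=1 * 0.7345^5 * 0.2655^0 = 0.2138
R = sum of terms = 0.2138

0.2138


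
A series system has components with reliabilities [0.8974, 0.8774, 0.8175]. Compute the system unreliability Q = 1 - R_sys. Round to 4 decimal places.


Components: [0.8974, 0.8774, 0.8175]
After component 1: product = 0.8974
After component 2: product = 0.7874
After component 3: product = 0.6437
R_sys = 0.6437
Q = 1 - 0.6437 = 0.3563

0.3563


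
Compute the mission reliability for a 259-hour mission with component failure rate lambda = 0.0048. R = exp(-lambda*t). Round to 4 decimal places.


lambda = 0.0048
mission_time = 259
lambda * t = 0.0048 * 259 = 1.2432
R = exp(-1.2432)
R = 0.2885

0.2885
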